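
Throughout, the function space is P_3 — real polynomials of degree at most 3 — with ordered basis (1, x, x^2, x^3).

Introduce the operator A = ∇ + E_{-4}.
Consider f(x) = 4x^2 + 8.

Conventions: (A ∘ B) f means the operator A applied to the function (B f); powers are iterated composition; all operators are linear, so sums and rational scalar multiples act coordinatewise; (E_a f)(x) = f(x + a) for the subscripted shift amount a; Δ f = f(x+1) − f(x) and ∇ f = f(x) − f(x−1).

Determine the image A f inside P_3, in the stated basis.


∇ f = 8x - 4
E_{-4} f = 4x^2 - 32x + 72
(∇ + E_{-4}) f = 4x^2 - 24x + 68

g(x) = 4x^2 - 24x + 68


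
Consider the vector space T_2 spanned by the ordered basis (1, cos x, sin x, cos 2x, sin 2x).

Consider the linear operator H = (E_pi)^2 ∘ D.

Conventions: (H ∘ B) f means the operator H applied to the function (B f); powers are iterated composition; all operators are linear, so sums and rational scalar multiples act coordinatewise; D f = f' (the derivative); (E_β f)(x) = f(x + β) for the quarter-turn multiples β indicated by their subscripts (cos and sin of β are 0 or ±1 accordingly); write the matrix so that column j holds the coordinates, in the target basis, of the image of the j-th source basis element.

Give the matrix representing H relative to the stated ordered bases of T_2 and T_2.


the matrix is [[0, 0, 0, 0, 0]; [0, 0, 1, 0, 0]; [0, -1, 0, 0, 0]; [0, 0, 0, 0, 2]; [0, 0, 0, -2, 0]] (rows listed top to bottom)

image of 1: 0
image of cos x: -sin x
image of sin x: cos x
image of cos 2x: -2sin 2x
image of sin 2x: 2cos 2x
each image's coordinates form column j of the matrix


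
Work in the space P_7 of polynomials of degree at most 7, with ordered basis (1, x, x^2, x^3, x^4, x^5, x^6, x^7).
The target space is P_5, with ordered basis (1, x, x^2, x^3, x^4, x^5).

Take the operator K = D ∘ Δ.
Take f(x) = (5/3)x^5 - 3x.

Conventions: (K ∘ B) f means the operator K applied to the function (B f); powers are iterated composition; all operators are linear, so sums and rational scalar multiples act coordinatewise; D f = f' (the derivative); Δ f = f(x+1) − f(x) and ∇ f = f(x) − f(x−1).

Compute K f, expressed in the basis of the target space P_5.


Δ f = (25/3)x^4 + (50/3)x^3 + (50/3)x^2 + (25/3)x - 4/3
D Δ f = (100/3)x^3 + 50x^2 + (100/3)x + 25/3

the result is g(x) = (100/3)x^3 + 50x^2 + (100/3)x + 25/3


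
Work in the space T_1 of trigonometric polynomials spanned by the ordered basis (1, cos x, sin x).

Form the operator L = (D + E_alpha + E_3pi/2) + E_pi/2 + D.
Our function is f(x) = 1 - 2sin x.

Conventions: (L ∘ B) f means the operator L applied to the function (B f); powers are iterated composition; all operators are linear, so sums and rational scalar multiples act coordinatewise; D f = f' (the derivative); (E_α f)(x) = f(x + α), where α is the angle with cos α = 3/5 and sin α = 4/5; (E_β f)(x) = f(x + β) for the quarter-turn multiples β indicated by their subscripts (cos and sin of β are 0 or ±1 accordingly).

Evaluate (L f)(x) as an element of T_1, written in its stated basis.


the result is g(x) = 3 - (28/5)cos x - (6/5)sin x

D f = -2cos x
E_alpha f = 1 - (8/5)cos x - (6/5)sin x
E_3pi/2 f = 1 + 2cos x
(D + E_alpha + E_3pi/2) f = 2 - (8/5)cos x - (6/5)sin x
E_pi/2 f = 1 - 2cos x
D f = -2cos x
((D + E_alpha + E_3pi/2) + E_pi/2 + D) f = 3 - (28/5)cos x - (6/5)sin x


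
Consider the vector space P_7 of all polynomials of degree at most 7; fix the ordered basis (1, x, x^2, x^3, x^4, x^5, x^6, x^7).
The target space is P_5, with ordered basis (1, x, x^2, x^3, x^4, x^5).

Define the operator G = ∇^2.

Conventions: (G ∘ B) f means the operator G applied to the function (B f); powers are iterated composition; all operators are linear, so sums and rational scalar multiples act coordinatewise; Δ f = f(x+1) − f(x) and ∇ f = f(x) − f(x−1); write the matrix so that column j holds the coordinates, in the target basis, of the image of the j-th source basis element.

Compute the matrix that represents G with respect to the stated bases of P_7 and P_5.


image of 1: 0
image of x: 0
image of x^2: 2
image of x^3: 6x - 6
image of x^4: 12x^2 - 24x + 14
image of x^5: 20x^3 - 60x^2 + 70x - 30
image of x^6: 30x^4 - 120x^3 + 210x^2 - 180x + 62
image of x^7: 42x^5 - 210x^4 + 490x^3 - 630x^2 + 434x - 126
each image's coordinates form column j of the matrix

the matrix is [[0, 0, 2, -6, 14, -30, 62, -126]; [0, 0, 0, 6, -24, 70, -180, 434]; [0, 0, 0, 0, 12, -60, 210, -630]; [0, 0, 0, 0, 0, 20, -120, 490]; [0, 0, 0, 0, 0, 0, 30, -210]; [0, 0, 0, 0, 0, 0, 0, 42]] (rows listed top to bottom)


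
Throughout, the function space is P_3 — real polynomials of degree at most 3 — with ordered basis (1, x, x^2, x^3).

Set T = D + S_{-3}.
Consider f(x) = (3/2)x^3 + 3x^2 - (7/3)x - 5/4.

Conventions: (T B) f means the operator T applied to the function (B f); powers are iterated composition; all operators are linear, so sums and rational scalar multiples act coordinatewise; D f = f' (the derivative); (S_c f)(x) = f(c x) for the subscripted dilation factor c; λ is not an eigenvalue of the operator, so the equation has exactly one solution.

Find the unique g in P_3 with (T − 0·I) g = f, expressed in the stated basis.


write g with unknown coordinates in the stated basis and equate coefficients in (T − 0·I) g = f
solving from the highest basis element down gives g = -(1/18)x^3 + (19/54)x^2 + (82/81)x - 733/324
check: T g = (3/2)x^3 + 3x^2 - (7/3)x - 5/4
so T g − 0·g = (3/2)x^3 + 3x^2 - (7/3)x - 5/4 = f ✓

the image equals g(x) = -(1/18)x^3 + (19/54)x^2 + (82/81)x - 733/324


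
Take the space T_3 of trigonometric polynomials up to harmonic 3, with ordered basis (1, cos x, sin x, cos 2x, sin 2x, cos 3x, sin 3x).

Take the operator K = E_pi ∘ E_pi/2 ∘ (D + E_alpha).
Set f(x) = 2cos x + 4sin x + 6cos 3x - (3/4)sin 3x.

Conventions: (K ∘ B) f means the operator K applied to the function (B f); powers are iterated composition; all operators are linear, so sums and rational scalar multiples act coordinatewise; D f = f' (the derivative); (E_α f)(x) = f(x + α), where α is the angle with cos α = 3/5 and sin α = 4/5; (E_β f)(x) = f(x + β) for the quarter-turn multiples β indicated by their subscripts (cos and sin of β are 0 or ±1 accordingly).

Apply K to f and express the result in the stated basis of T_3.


D f = 4cos x - 2sin x - (9/4)cos 3x - 18sin 3x
E_alpha f = (22/5)cos x + (4/5)sin x - (147/25)cos 3x - (141/100)sin 3x
(D + E_alpha) f = (42/5)cos x - (6/5)sin x - (813/100)cos 3x - (1941/100)sin 3x
E_pi/2 (D + E_alpha) f = -(6/5)cos x - (42/5)sin x + (1941/100)cos 3x - (813/100)sin 3x
E_pi E_pi/2 (D + E_alpha) f = (6/5)cos x + (42/5)sin x - (1941/100)cos 3x + (813/100)sin 3x

g(x) = (6/5)cos x + (42/5)sin x - (1941/100)cos 3x + (813/100)sin 3x


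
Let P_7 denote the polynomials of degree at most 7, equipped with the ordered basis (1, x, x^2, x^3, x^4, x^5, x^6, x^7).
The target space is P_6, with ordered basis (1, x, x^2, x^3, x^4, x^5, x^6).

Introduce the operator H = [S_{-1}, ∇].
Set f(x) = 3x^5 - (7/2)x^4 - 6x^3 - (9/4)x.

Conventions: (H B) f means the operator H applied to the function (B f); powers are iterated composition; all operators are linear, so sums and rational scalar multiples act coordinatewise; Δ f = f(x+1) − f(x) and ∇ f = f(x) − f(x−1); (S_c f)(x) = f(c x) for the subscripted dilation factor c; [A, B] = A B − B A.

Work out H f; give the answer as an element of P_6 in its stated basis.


∇ f = 15x^4 - 44x^3 + 33x^2 - 11x - 7/4
S_{-1} ∇ f = 15x^4 + 44x^3 + 33x^2 + 11x - 7/4
S_{-1} f = -3x^5 - (7/2)x^4 + 6x^3 + (9/4)x
∇ S_{-1} f = -15x^4 + 16x^3 + 9x^2 - 17x + 35/4
[S_{-1}, ∇] f = 30x^4 + 28x^3 + 24x^2 + 28x - 21/2

the image equals g(x) = 30x^4 + 28x^3 + 24x^2 + 28x - 21/2


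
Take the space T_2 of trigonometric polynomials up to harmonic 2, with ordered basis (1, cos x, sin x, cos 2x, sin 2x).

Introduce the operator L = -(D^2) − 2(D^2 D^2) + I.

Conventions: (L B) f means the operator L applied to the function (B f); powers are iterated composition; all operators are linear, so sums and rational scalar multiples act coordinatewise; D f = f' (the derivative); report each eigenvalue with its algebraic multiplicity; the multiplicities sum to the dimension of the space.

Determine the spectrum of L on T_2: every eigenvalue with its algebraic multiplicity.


λ = -27 (multiplicity 2), λ = 0 (multiplicity 2), λ = 1 (multiplicity 1)

image of 1: 1
image of cos x: 0
image of sin x: 0
image of cos 2x: -27cos 2x
image of sin 2x: -27sin 2x
the matrix is diagonal; its diagonal is (1, 0, 0, -27, -27)
for a triangular matrix the eigenvalues are the diagonal entries, with algebraic multiplicity their repetition count


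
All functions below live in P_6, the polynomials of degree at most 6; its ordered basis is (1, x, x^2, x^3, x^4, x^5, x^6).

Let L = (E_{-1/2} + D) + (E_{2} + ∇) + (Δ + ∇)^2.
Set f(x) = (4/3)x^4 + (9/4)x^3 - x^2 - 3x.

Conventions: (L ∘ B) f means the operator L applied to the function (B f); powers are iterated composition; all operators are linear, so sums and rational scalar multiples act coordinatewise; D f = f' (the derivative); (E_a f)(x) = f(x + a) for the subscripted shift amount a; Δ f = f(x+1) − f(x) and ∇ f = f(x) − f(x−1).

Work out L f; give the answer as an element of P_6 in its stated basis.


E_{-1/2} f = (4/3)x^4 - (5/12)x^3 - (19/8)x^2 - (47/48)x + 101/96
D f = (16/3)x^3 + (27/4)x^2 - 2x - 3
(E_{-1/2} + D) f = (4/3)x^4 + (59/12)x^3 + (35/8)x^2 - (143/48)x - 187/96
E_{2} f = (4/3)x^4 + (155/12)x^3 + (89/2)x^2 + (188/3)x + 88/3
∇ f = (16/3)x^3 - (5/4)x^2 - (41/12)x - 13/12
(E_{2} + ∇) f = (4/3)x^4 + (73/4)x^3 + (173/4)x^2 + (237/4)x + 113/4
Δ f = (16/3)x^3 + (59/4)x^2 + (121/12)x - 5/12
∇ f = (16/3)x^3 - (5/4)x^2 - (41/12)x - 13/12
(Δ + ∇) f = (32/3)x^3 + (27/2)x^2 + (20/3)x - 3/2
Δ (Δ + ∇) f = 32x^2 + 59x + 185/6
∇ (Δ + ∇) f = 32x^2 - 5x + 23/6
(Δ + ∇) (Δ + ∇) f = 64x^2 + 54x + 104/3
((E_{-1/2} + D) + (E_{2} + ∇) + (Δ + ∇)^2) f = (8/3)x^4 + (139/6)x^3 + (893/8)x^2 + (5293/48)x + 1951/32

the result is g(x) = (8/3)x^4 + (139/6)x^3 + (893/8)x^2 + (5293/48)x + 1951/32


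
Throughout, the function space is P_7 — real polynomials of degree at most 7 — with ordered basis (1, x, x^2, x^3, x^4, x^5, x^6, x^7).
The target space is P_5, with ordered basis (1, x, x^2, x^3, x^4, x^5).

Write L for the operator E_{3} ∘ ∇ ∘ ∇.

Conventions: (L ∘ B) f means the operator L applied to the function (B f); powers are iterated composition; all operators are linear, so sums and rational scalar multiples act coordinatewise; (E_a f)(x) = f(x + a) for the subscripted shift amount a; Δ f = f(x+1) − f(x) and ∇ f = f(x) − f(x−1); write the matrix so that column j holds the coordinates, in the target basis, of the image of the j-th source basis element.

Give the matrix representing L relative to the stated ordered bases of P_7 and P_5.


image of 1: 0
image of x: 0
image of x^2: 2
image of x^3: 6x + 12
image of x^4: 12x^2 + 48x + 50
image of x^5: 20x^3 + 120x^2 + 250x + 180
image of x^6: 30x^4 + 240x^3 + 750x^2 + 1080x + 602
image of x^7: 42x^5 + 420x^4 + 1750x^3 + 3780x^2 + 4214x + 1932
each image's coordinates form column j of the matrix

the matrix is [[0, 0, 2, 12, 50, 180, 602, 1932]; [0, 0, 0, 6, 48, 250, 1080, 4214]; [0, 0, 0, 0, 12, 120, 750, 3780]; [0, 0, 0, 0, 0, 20, 240, 1750]; [0, 0, 0, 0, 0, 0, 30, 420]; [0, 0, 0, 0, 0, 0, 0, 42]] (rows listed top to bottom)


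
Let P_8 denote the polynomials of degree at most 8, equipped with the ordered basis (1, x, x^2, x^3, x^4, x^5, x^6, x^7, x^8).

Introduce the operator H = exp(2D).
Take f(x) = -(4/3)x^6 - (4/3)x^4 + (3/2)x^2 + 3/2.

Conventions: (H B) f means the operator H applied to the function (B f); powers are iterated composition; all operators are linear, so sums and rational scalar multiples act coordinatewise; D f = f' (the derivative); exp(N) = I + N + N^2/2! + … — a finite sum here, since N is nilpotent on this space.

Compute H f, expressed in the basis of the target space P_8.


the image equals g(x) = -(4/3)x^6 - 16x^5 - (244/3)x^4 - 224x^3 - (701/2)x^2 - (878/3)x - 595/6

order-1 term: -16x^5 - (32/3)x^3 + 6x
order-2 term: -80x^4 - 32x^2 + 6
order-3 term: -(640/3)x^3 - (128/3)x
order-4 term: -320x^2 - 64/3
order-5 term: -256x
order-6 term: -256/3
the series for exp(2D) f terminates at order 6
exp(2D) f = -(4/3)x^6 - 16x^5 - (244/3)x^4 - 224x^3 - (701/2)x^2 - (878/3)x - 595/6


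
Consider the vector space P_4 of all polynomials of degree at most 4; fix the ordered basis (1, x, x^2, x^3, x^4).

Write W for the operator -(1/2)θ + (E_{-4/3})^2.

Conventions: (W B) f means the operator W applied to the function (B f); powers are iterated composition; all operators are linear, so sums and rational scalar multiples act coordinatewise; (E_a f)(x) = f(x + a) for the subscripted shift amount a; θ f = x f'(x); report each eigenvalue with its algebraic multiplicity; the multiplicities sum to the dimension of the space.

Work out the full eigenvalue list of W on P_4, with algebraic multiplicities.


image of 1: 1
image of x: (1/2)x - 8/3
image of x^2: -(16/3)x + 64/9
image of x^3: -(1/2)x^3 - 8x^2 + (64/3)x - 512/27
image of x^4: -x^4 - (32/3)x^3 + (128/3)x^2 - (2048/27)x + 4096/81
the matrix is upper triangular; its diagonal is (1, 1/2, 0, -1/2, -1)
for a triangular matrix the eigenvalues are the diagonal entries, with algebraic multiplicity their repetition count

λ = -1 (multiplicity 1), λ = -1/2 (multiplicity 1), λ = 0 (multiplicity 1), λ = 1/2 (multiplicity 1), λ = 1 (multiplicity 1)


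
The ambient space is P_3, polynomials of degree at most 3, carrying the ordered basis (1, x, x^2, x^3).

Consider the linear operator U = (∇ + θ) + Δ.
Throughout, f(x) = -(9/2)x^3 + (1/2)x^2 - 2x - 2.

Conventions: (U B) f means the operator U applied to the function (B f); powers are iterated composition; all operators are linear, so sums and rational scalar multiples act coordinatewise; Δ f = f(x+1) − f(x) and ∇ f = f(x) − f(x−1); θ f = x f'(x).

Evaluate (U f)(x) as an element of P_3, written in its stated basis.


∇ f = -(27/2)x^2 + (29/2)x - 7
θ f = -(27/2)x^3 + x^2 - 2x
(∇ + θ) f = -(27/2)x^3 - (25/2)x^2 + (25/2)x - 7
Δ f = -(27/2)x^2 - (25/2)x - 6
((∇ + θ) + Δ) f = -(27/2)x^3 - 26x^2 - 13

the image equals g(x) = -(27/2)x^3 - 26x^2 - 13


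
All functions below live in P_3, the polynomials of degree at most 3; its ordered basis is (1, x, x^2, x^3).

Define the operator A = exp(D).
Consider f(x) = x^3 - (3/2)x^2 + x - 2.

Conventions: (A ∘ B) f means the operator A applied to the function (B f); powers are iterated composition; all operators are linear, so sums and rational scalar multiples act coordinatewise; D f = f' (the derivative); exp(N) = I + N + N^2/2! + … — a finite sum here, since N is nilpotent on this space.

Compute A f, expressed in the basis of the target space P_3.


order-1 term: 3x^2 - 3x + 1
order-2 term: 3x - 3/2
order-3 term: 1
the series for exp(D) f terminates at order 3
exp(D) f = x^3 + (3/2)x^2 + x - 3/2

the image equals g(x) = x^3 + (3/2)x^2 + x - 3/2


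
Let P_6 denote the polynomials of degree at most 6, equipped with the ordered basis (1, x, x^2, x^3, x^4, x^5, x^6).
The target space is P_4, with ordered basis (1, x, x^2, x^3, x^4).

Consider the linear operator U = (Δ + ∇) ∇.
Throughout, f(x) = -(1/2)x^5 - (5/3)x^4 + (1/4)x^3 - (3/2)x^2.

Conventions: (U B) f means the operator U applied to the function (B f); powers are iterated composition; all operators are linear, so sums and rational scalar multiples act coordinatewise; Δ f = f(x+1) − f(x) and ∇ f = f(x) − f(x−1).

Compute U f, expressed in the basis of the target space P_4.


the image equals g(x) = -20x^3 - 10x^2 + 3x - 115/6

∇ f = -(5/2)x^4 - (5/3)x^3 + (23/4)x^2 - (95/12)x + 35/12
Δ ∇ f = -10x^3 - 20x^2 - (7/2)x - 19/3
∇ ∇ f = -10x^3 + 10x^2 + (13/2)x - 77/6
(Δ + ∇) ∇ f = -20x^3 - 10x^2 + 3x - 115/6


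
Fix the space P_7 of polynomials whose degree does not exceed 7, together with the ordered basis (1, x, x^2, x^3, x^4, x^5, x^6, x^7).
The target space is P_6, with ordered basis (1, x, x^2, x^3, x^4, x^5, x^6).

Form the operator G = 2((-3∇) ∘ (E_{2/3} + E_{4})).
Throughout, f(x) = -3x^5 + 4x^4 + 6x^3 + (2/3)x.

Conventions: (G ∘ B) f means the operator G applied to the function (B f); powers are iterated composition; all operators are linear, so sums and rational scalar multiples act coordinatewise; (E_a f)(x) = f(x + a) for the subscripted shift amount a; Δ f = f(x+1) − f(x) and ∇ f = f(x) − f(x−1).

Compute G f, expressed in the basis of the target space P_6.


E_{2/3} f = -3x^5 - 6x^4 + (10/3)x^3 + (124/9)x^2 + (94/9)x + 212/81
E_{4} f = -3x^5 - 56x^4 - 410x^3 - 1464x^2 - (7582/3)x - 4984/3
(E_{2/3} + E_{4}) f = -6x^5 - 62x^4 - (1220/3)x^3 - (13052/9)x^2 - (22652/9)x - 134356/81
∇ (E_{2/3} + E_{4}) f = -30x^4 - 188x^3 - 908x^2 - (17086/9)x - 4252/3
(-3∇) (E_{2/3} + E_{4}) f = 90x^4 + 564x^3 + 2724x^2 + (17086/3)x + 4252
(2((-3∇) ∘ (E_{2/3} + E_{4}))) f = 180x^4 + 1128x^3 + 5448x^2 + (34172/3)x + 8504

g(x) = 180x^4 + 1128x^3 + 5448x^2 + (34172/3)x + 8504


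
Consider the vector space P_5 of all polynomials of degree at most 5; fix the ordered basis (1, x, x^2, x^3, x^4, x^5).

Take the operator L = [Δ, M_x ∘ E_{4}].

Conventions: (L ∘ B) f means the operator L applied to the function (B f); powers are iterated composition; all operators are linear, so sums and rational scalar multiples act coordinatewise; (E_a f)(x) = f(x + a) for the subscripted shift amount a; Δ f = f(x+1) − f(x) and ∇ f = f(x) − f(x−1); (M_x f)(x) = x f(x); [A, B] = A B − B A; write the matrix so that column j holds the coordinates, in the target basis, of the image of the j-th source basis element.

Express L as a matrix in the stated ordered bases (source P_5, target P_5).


the matrix is [[1, 5, 25, 125, 625, 3125]; [0, 1, 10, 75, 500, 3125]; [0, 0, 1, 15, 150, 1250]; [0, 0, 0, 1, 20, 250]; [0, 0, 0, 0, 1, 25]; [0, 0, 0, 0, 0, 1]] (rows listed top to bottom)

image of 1: 1
image of x: x + 5
image of x^2: x^2 + 10x + 25
image of x^3: x^3 + 15x^2 + 75x + 125
image of x^4: x^4 + 20x^3 + 150x^2 + 500x + 625
image of x^5: x^5 + 25x^4 + 250x^3 + 1250x^2 + 3125x + 3125
each image's coordinates form column j of the matrix


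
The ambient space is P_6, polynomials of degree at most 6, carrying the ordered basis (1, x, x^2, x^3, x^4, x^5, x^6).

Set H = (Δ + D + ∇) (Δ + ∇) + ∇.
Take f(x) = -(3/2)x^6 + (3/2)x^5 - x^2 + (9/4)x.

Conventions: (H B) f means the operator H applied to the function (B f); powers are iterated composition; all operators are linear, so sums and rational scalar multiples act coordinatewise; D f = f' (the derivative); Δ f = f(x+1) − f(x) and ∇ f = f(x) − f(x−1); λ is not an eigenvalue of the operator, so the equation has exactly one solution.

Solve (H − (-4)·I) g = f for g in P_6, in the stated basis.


the result is g(x) = -(3/8)x^6 + (15/16)x^5 + (915/64)x^4 - (2445/64)x^3 - (39679/256)x^2 + (170905/512)x + 462321/2048

write g with unknown coordinates in the stated basis and equate coefficients in (H − (-4)·I) g = f
solving from the highest basis element down gives g = -(3/8)x^6 + (15/16)x^5 + (915/64)x^4 - (2445/64)x^3 - (39679/256)x^2 + (170905/512)x + 462321/2048
check: H g = -(9/4)x^5 - (915/16)x^4 + (2445/16)x^3 + (39615/64)x^2 - (170617/128)x - 462321/512
so H g − (-4)·g = -(3/2)x^6 + (3/2)x^5 - x^2 + (9/4)x = f ✓


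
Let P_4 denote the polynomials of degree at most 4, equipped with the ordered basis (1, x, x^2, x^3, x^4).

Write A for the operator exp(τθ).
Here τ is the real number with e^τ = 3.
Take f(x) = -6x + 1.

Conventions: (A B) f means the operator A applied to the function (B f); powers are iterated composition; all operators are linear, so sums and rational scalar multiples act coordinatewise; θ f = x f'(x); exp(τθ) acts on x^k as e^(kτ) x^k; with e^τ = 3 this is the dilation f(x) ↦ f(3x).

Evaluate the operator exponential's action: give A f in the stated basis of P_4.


g(x) = -18x + 1

exp(τθ) x^k = e^(kτ) x^k; with e^τ = 3 this sends x^k to 3^k x^k
x ↦ 3 x
applying this coordinatewise to f: exp(τθ) f = -18x + 1


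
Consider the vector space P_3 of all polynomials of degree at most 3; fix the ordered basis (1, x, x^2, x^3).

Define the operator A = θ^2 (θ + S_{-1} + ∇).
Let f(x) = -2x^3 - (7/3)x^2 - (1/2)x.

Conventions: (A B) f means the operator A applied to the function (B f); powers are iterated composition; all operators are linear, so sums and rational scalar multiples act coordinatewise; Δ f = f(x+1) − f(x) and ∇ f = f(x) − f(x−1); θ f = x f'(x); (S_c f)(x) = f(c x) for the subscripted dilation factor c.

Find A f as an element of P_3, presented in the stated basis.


the result is g(x) = -36x^3 - 52x^2 + (4/3)x

θ f = -6x^3 - (14/3)x^2 - (1/2)x
S_{-1} f = 2x^3 - (7/3)x^2 + (1/2)x
∇ f = -6x^2 + (4/3)x - 1/6
(θ + S_{-1} + ∇) f = -4x^3 - 13x^2 + (4/3)x - 1/6
θ (θ + S_{-1} + ∇) f = -12x^3 - 26x^2 + (4/3)x
θ θ (θ + S_{-1} + ∇) f = -36x^3 - 52x^2 + (4/3)x


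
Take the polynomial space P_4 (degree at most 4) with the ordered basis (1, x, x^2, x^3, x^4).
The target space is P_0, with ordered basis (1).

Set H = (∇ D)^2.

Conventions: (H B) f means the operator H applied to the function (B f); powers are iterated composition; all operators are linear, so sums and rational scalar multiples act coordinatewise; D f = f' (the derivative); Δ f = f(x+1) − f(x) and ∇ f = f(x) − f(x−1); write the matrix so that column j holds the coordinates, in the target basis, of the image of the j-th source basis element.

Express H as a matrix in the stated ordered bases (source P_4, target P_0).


the matrix is [[0, 0, 0, 0, 24]] (rows listed top to bottom)

image of 1: 0
image of x: 0
image of x^2: 0
image of x^3: 0
image of x^4: 24
each image's coordinates form column j of the matrix


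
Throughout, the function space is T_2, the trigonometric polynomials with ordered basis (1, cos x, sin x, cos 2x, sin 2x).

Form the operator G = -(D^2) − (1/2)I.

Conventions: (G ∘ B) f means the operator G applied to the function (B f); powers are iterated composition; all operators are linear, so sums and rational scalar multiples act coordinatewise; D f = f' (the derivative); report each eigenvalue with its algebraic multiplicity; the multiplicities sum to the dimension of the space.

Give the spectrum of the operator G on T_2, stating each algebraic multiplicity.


λ = -1/2 (multiplicity 1), λ = 1/2 (multiplicity 2), λ = 7/2 (multiplicity 2)

image of 1: -1/2
image of cos x: (1/2)cos x
image of sin x: (1/2)sin x
image of cos 2x: (7/2)cos 2x
image of sin 2x: (7/2)sin 2x
the matrix is diagonal; its diagonal is (-1/2, 1/2, 1/2, 7/2, 7/2)
for a triangular matrix the eigenvalues are the diagonal entries, with algebraic multiplicity their repetition count


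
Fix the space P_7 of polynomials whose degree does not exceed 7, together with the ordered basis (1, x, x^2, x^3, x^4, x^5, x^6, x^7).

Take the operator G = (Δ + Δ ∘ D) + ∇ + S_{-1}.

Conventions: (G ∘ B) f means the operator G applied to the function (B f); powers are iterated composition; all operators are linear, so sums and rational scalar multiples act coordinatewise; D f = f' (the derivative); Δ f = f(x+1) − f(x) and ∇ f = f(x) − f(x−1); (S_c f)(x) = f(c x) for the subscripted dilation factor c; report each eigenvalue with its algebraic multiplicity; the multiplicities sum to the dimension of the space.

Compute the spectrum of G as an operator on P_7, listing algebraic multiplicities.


image of 1: 1
image of x: -x + 2
image of x^2: x^2 + 4x + 2
image of x^3: -x^3 + 6x^2 + 6x + 5
image of x^4: x^4 + 8x^3 + 12x^2 + 20x + 4
image of x^5: -x^5 + 10x^4 + 20x^3 + 50x^2 + 20x + 7
image of x^6: x^6 + 12x^5 + 30x^4 + 100x^3 + 60x^2 + 42x + 6
image of x^7: -x^7 + 14x^6 + 42x^5 + 175x^4 + 140x^3 + 147x^2 + 42x + 9
the matrix is upper triangular; its diagonal is (1, -1, 1, -1, 1, -1, 1, -1)
for a triangular matrix the eigenvalues are the diagonal entries, with algebraic multiplicity their repetition count

λ = -1 (multiplicity 4), λ = 1 (multiplicity 4)


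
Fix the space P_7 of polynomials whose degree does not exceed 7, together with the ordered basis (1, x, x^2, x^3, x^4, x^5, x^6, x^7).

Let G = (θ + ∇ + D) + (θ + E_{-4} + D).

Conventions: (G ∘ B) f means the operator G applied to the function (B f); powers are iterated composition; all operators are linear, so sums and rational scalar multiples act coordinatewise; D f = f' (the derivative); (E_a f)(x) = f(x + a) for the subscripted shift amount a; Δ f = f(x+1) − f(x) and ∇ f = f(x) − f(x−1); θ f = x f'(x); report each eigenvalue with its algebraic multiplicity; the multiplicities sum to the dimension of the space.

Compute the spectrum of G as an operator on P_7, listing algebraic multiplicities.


image of 1: 1
image of x: 3x - 1
image of x^2: 5x^2 - 2x + 15
image of x^3: 7x^3 - 3x^2 + 45x - 63
image of x^4: 9x^4 - 4x^3 + 90x^2 - 252x + 255
image of x^5: 11x^5 - 5x^4 + 150x^3 - 630x^2 + 1275x - 1023
image of x^6: 13x^6 - 6x^5 + 225x^4 - 1260x^3 + 3825x^2 - 6138x + 4095
image of x^7: 15x^7 - 7x^6 + 315x^5 - 2205x^4 + 8925x^3 - 21483x^2 + 28665x - 16383
the matrix is upper triangular; its diagonal is (1, 3, 5, 7, 9, 11, 13, 15)
for a triangular matrix the eigenvalues are the diagonal entries, with algebraic multiplicity their repetition count

λ = 1 (multiplicity 1), λ = 3 (multiplicity 1), λ = 5 (multiplicity 1), λ = 7 (multiplicity 1), λ = 9 (multiplicity 1), λ = 11 (multiplicity 1), λ = 13 (multiplicity 1), λ = 15 (multiplicity 1)


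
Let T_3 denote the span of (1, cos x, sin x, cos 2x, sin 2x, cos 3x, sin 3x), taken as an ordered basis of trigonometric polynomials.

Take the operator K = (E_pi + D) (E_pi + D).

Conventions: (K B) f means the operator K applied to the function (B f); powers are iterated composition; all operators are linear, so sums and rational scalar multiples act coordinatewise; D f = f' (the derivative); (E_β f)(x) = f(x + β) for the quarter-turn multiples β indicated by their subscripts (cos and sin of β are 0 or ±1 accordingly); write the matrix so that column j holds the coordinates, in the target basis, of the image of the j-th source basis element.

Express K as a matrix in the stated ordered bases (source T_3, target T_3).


image of 1: 1
image of cos x: 2sin x
image of sin x: -2cos x
image of cos 2x: -3cos 2x - 4sin 2x
image of sin 2x: 4cos 2x - 3sin 2x
image of cos 3x: -8cos 3x + 6sin 3x
image of sin 3x: -6cos 3x - 8sin 3x
each image's coordinates form column j of the matrix

the matrix is [[1, 0, 0, 0, 0, 0, 0]; [0, 0, -2, 0, 0, 0, 0]; [0, 2, 0, 0, 0, 0, 0]; [0, 0, 0, -3, 4, 0, 0]; [0, 0, 0, -4, -3, 0, 0]; [0, 0, 0, 0, 0, -8, -6]; [0, 0, 0, 0, 0, 6, -8]] (rows listed top to bottom)


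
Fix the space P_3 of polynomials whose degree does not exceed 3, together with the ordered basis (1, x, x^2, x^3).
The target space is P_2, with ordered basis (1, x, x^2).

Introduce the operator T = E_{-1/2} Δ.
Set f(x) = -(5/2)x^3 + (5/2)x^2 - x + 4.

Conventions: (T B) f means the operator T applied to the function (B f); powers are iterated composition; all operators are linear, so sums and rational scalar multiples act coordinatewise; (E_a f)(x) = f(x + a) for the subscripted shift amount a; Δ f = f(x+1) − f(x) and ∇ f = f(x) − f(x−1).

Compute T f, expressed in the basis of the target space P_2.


Δ f = -(15/2)x^2 - (5/2)x - 1
E_{-1/2} Δ f = -(15/2)x^2 + 5x - 13/8

g(x) = -(15/2)x^2 + 5x - 13/8


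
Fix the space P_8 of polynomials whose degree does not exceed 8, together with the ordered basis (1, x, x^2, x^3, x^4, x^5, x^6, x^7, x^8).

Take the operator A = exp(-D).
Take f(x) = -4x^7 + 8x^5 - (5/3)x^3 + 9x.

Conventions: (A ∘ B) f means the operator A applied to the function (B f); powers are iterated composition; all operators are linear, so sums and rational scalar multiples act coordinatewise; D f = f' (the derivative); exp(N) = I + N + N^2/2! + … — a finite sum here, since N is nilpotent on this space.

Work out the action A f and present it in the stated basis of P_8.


order-1 term: 28x^6 - 40x^4 + 5x^2 - 9
order-2 term: -84x^5 + 80x^3 - 5x
order-3 term: 140x^4 - 80x^2 + 5/3
order-4 term: -140x^3 + 40x
order-5 term: 84x^2 - 8
order-6 term: -28x
order-7 term: 4
the series for exp(-D) f terminates at order 7
exp(-D) f = -4x^7 + 28x^6 - 76x^5 + 100x^4 - (185/3)x^3 + 9x^2 + 16x - 34/3

the result is g(x) = -4x^7 + 28x^6 - 76x^5 + 100x^4 - (185/3)x^3 + 9x^2 + 16x - 34/3


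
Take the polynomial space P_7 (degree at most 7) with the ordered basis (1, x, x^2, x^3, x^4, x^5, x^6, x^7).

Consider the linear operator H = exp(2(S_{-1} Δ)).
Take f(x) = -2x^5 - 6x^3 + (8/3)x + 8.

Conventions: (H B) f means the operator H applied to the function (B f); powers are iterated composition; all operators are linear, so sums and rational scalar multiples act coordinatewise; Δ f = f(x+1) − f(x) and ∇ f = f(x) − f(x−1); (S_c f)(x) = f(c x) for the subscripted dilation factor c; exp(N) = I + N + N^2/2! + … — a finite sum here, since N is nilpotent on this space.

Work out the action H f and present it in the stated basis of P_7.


the image equals g(x) = -2x^5 - 20x^4 + 114x^3 + 84x^2 - (448/3)x + 184/3

order-1 term: -20x^4 + 40x^3 - 76x^2 + 56x - 32/3
order-2 term: 80x^3 + 112x
order-3 term: 160x^2 - 160x + 128
order-4 term: -160x
order-5 term: -64
the series for exp(2(S_{-1} Δ)) f terminates at order 5
exp(2(S_{-1} Δ)) f = -2x^5 - 20x^4 + 114x^3 + 84x^2 - (448/3)x + 184/3


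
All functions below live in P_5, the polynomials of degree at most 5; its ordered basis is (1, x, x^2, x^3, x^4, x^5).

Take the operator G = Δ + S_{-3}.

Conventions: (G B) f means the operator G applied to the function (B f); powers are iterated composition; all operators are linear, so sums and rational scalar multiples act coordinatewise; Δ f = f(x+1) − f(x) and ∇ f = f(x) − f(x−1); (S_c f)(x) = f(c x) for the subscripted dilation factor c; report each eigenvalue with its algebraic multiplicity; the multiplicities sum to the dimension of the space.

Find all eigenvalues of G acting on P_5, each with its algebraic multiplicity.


image of 1: 1
image of x: -3x + 1
image of x^2: 9x^2 + 2x + 1
image of x^3: -27x^3 + 3x^2 + 3x + 1
image of x^4: 81x^4 + 4x^3 + 6x^2 + 4x + 1
image of x^5: -243x^5 + 5x^4 + 10x^3 + 10x^2 + 5x + 1
the matrix is upper triangular; its diagonal is (1, -3, 9, -27, 81, -243)
for a triangular matrix the eigenvalues are the diagonal entries, with algebraic multiplicity their repetition count

λ = -243 (multiplicity 1), λ = -27 (multiplicity 1), λ = -3 (multiplicity 1), λ = 1 (multiplicity 1), λ = 9 (multiplicity 1), λ = 81 (multiplicity 1)


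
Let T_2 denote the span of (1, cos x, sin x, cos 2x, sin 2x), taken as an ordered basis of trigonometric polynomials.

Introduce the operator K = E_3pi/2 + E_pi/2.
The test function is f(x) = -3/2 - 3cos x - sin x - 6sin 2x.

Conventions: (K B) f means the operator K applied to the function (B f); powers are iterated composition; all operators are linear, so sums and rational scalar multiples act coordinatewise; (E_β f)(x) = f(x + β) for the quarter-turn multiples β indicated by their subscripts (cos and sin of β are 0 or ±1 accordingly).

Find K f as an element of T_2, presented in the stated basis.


the result is g(x) = -3 + 12sin 2x

E_3pi/2 f = -3/2 + cos x - 3sin x + 6sin 2x
E_pi/2 f = -3/2 - cos x + 3sin x + 6sin 2x
(E_3pi/2 + E_pi/2) f = -3 + 12sin 2x


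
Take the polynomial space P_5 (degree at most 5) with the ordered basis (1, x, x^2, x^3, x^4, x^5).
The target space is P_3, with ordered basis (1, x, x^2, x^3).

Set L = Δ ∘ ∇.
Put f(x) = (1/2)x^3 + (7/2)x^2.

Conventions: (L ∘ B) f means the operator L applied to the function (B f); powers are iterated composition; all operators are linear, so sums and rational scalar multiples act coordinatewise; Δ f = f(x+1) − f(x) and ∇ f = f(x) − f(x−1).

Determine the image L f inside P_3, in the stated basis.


∇ f = (3/2)x^2 + (11/2)x - 3
Δ ∇ f = 3x + 7

g(x) = 3x + 7


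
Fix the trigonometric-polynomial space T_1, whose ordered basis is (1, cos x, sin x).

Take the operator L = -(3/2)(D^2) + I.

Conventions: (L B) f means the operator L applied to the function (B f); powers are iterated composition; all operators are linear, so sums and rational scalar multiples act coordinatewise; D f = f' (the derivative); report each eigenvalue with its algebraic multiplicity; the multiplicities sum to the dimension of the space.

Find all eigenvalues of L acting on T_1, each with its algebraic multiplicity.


image of 1: 1
image of cos x: (5/2)cos x
image of sin x: (5/2)sin x
the matrix is diagonal; its diagonal is (1, 5/2, 5/2)
for a triangular matrix the eigenvalues are the diagonal entries, with algebraic multiplicity their repetition count

λ = 1 (multiplicity 1), λ = 5/2 (multiplicity 2)


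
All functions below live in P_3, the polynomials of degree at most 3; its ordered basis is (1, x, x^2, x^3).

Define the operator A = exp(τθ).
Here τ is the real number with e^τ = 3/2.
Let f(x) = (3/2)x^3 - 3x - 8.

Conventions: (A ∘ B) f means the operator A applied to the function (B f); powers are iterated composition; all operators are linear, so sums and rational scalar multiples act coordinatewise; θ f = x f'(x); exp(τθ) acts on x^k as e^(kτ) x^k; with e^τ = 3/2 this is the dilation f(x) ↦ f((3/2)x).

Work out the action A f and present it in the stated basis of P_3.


g(x) = (81/16)x^3 - (9/2)x - 8

exp(τθ) x^k = e^(kτ) x^k; with e^τ = 3/2 this sends x^k to (3/2)^k x^k
x ↦ 3/2 x
x^3 ↦ 27/8 x^3
applying this coordinatewise to f: exp(τθ) f = (81/16)x^3 - (9/2)x - 8


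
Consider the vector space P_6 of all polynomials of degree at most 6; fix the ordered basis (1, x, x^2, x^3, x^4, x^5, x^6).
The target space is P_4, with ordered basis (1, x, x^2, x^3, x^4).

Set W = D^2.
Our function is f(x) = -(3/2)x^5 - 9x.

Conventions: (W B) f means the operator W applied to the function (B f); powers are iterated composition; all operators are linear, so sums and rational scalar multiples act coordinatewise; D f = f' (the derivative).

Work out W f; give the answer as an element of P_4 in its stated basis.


D f = -(15/2)x^4 - 9
D D f = -30x^3

the result is g(x) = -30x^3


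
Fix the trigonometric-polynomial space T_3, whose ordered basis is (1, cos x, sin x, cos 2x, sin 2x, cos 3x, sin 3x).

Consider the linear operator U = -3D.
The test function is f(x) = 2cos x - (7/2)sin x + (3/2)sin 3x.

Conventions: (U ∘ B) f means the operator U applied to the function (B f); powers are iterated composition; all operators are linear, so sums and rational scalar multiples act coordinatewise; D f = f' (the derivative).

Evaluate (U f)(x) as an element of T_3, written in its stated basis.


D f = -(7/2)cos x - 2sin x + (9/2)cos 3x
(-3D) f = (21/2)cos x + 6sin x - (27/2)cos 3x

the result is g(x) = (21/2)cos x + 6sin x - (27/2)cos 3x


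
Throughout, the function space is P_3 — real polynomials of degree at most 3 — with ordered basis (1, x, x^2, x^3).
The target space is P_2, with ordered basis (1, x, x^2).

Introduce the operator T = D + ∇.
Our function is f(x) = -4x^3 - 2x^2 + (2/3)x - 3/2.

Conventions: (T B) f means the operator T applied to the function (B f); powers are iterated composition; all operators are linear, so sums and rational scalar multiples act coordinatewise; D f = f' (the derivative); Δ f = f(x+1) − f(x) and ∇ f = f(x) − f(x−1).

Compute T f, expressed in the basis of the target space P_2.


D f = -12x^2 - 4x + 2/3
∇ f = -12x^2 + 8x - 4/3
(D + ∇) f = -24x^2 + 4x - 2/3

the result is g(x) = -24x^2 + 4x - 2/3


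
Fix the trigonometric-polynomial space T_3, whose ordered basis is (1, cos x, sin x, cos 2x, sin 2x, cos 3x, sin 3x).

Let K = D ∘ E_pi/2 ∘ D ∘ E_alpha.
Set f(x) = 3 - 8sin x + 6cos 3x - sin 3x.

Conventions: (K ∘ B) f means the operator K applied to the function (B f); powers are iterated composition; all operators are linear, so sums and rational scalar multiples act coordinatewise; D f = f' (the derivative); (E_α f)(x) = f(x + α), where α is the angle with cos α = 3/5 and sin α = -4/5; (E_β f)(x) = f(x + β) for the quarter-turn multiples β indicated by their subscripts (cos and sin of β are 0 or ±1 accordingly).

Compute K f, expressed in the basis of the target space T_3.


the result is g(x) = (24/5)cos x + (32/5)sin x + (3429/125)cos 3x + (5922/125)sin 3x

E_alpha f = 3 + (32/5)cos x - (24/5)sin x - (658/125)cos 3x + (381/125)sin 3x
D E_alpha f = -(24/5)cos x - (32/5)sin x + (1143/125)cos 3x + (1974/125)sin 3x
E_pi/2 (D ∘ E_alpha) f = -(32/5)cos x + (24/5)sin x - (1974/125)cos 3x + (1143/125)sin 3x
D E_pi/2 (D ∘ E_alpha) f = (24/5)cos x + (32/5)sin x + (3429/125)cos 3x + (5922/125)sin 3x


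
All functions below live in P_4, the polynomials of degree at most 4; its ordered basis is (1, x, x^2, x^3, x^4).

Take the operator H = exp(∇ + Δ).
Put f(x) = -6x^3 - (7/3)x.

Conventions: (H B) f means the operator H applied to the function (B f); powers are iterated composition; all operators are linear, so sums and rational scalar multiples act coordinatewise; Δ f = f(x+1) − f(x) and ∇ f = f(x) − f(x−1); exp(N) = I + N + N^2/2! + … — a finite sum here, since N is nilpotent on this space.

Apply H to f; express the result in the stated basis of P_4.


the result is g(x) = -6x^3 - 36x^2 - (223/3)x - 194/3

order-1 term: -36x^2 - 50/3
order-2 term: -72x
order-3 term: -48
the series for exp(∇ + Δ) f terminates at order 3
exp(∇ + Δ) f = -6x^3 - 36x^2 - (223/3)x - 194/3


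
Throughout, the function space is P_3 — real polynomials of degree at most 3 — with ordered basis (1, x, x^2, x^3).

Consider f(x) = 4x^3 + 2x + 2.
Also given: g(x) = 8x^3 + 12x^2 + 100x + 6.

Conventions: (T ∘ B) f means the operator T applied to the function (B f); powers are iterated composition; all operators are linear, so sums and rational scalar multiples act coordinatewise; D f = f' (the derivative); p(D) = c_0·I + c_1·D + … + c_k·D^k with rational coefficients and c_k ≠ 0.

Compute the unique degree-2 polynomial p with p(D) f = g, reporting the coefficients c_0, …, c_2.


c_0 = 2, c_1 = 1, c_2 = 4

D^0 f = 4x^3 + 2x + 2
D^1 f = 12x^2 + 2
D^2 f = 24x
matching coefficients of g against c_0 f + c_1 Df + … from the top degree down determines the c_i
solution: c_0 = 2, c_1 = 1, c_2 = 4


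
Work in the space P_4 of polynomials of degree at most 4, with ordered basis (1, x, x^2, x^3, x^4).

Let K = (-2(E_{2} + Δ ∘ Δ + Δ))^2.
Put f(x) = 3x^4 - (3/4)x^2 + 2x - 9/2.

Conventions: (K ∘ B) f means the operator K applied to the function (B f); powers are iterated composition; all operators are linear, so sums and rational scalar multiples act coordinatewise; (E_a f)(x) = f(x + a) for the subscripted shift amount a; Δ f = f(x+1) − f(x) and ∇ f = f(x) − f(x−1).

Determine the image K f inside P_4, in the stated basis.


E_{2} f = 3x^4 + 24x^3 + (285/4)x^2 + 95x + 89/2
Δ f = 12x^3 + 18x^2 + (21/2)x + 17/4
Δ Δ f = 36x^2 + 72x + 81/2
Δ f = 12x^3 + 18x^2 + (21/2)x + 17/4
(E_{2} + Δ ∘ Δ + Δ) f = 3x^4 + 36x^3 + (501/4)x^2 + (355/2)x + 357/4
(-2(E_{2} + Δ ∘ Δ + Δ)) f = -6x^4 - 72x^3 - (501/2)x^2 - 355x - 357/2
E_{2} (-2(E_{2} + Δ ∘ Δ + Δ)) f = -6x^4 - 120x^3 - (1653/2)x^2 - 2413x - 5125/2
Δ (-2(E_{2} + Δ ∘ Δ + Δ)) f = -24x^3 - 252x^2 - 741x - 1367/2
Δ Δ (-2(E_{2} + Δ ∘ Δ + Δ)) f = -72x^2 - 576x - 1017
Δ (-2(E_{2} + Δ ∘ Δ + Δ)) f = -24x^3 - 252x^2 - 741x - 1367/2
(E_{2} + Δ ∘ Δ + Δ) (-2(E_{2} + Δ ∘ Δ + Δ)) f = -6x^4 - 144x^3 - (2301/2)x^2 - 3730x - 4263
(-2(E_{2} + Δ ∘ Δ + Δ)) (-2(E_{2} + Δ ∘ Δ + Δ)) f = 12x^4 + 288x^3 + 2301x^2 + 7460x + 8526

g(x) = 12x^4 + 288x^3 + 2301x^2 + 7460x + 8526


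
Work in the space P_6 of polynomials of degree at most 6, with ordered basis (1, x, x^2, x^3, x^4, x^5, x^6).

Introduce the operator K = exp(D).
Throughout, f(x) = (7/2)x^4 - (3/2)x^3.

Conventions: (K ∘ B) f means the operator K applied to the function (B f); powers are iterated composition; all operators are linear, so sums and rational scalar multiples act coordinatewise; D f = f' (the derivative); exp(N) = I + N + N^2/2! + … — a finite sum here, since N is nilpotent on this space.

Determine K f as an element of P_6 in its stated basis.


g(x) = (7/2)x^4 + (25/2)x^3 + (33/2)x^2 + (19/2)x + 2

order-1 term: 14x^3 - (9/2)x^2
order-2 term: 21x^2 - (9/2)x
order-3 term: 14x - 3/2
order-4 term: 7/2
the series for exp(D) f terminates at order 4
exp(D) f = (7/2)x^4 + (25/2)x^3 + (33/2)x^2 + (19/2)x + 2
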